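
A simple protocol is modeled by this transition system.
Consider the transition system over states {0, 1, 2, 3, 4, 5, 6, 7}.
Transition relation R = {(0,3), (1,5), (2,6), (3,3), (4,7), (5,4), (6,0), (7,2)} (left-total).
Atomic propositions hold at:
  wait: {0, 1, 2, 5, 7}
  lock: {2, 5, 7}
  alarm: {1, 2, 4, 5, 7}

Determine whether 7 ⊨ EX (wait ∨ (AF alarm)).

Yes

AF alarm: least fixpoint, start Z0 = {1, 2, 4, 5, 7}, add states with every successor in Z. Already a fixed point.
Sat(AF alarm) = {1, 2, 4, 5, 7}
Sat(wait ∨ (AF alarm)) = {0, 1, 2, 4, 5, 7}
Sat(EX (wait ∨ (AF alarm))) = {s : some successor in {0, 1, 2, 4, 5, 7}} = {1, 4, 5, 6, 7}
7 ∈ Sat(EX (wait ∨ (AF alarm))) = {1, 4, 5, 6, 7}, so the formula holds at 7.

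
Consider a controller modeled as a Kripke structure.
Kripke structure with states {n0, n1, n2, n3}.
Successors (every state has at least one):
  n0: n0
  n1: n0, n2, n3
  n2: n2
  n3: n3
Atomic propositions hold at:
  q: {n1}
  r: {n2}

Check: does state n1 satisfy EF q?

Yes

EF q: least fixpoint, start Z0 = {n1}, add states with some successor in Z. Already a fixed point.
Sat(EF q) = {n1}
n1 ∈ Sat(EF q) = {n1}, so the formula holds at n1.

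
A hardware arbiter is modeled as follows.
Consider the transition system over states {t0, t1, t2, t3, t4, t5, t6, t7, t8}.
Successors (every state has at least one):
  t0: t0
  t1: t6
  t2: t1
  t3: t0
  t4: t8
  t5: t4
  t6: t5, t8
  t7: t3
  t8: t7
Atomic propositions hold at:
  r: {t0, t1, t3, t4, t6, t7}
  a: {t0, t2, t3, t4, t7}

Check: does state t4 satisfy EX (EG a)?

EG a: greatest fixpoint, start Z0 = {t0, t2, t3, t4, t7}, keep only states in Sat with some successor in Z. Z1 = {t0, t3, t7}; fixed.
Sat(EG a) = {t0, t3, t7}
Sat(EX (EG a)) = {s : some successor in {t0, t3, t7}} = {t0, t3, t7, t8}
t4 ∉ Sat(EX (EG a)) = {t0, t3, t7, t8}, so the formula does not hold at t4.

No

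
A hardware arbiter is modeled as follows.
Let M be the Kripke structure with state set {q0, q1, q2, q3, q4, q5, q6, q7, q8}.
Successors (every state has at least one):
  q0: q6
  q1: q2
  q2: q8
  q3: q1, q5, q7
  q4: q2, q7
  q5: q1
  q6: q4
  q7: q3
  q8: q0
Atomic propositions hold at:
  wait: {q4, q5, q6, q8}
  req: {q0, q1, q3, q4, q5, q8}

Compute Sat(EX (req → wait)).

{q0, q1, q2, q3, q4, q6}

Sat(req → wait) = {q2, q4, q5, q6, q7, q8}
Sat(EX (req → wait)) = {s : some successor in {q2, q4, q5, q6, q7, q8}} = {q0, q1, q2, q3, q4, q6}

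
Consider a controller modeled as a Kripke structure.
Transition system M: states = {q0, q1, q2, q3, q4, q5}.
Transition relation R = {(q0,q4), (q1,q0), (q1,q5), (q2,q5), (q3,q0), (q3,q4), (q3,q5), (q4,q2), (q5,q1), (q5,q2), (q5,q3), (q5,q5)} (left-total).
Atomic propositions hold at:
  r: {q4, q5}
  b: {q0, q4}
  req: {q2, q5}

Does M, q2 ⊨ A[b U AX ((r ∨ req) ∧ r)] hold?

Yes

Sat(r ∨ req) = {q2, q4, q5}
Sat((r ∨ req) ∧ r) = {q4, q5}
Sat(AX ((r ∨ req) ∧ r)) = {s : every successor in {q4, q5}} = {q0, q2}
A[b U AX ((r ∨ req) ∧ r)]: least fixpoint, start Z0 = Sat(AX ((r ∨ req) ∧ r)) = {q0, q2}, add states in Sat(b) with every successor in Z. Z1 = {q0, q2, q4}; fixed.
Sat(A[b U AX ((r ∨ req) ∧ r)]) = {q0, q2, q4}
q2 ∈ Sat(A[b U AX ((r ∨ req) ∧ r)]) = {q0, q2, q4}, so the formula holds at q2.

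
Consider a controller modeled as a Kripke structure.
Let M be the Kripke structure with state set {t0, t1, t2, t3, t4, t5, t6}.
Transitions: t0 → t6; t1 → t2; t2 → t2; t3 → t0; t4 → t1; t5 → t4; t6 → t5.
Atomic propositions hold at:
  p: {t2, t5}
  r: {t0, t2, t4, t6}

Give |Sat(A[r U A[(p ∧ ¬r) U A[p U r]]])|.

Sat(¬r) = {t1, t3, t5}
Sat(p ∧ ¬r) = {t5}
A[p U r]: least fixpoint, start Z0 = Sat(r) = {t0, t2, t4, t6}, add states in Sat(p) with every successor in Z. Z1 = {t0, t2, t4, t5, t6}; fixed.
Sat(A[p U r]) = {t0, t2, t4, t5, t6}
A[(p ∧ ¬r) U A[p U r]]: least fixpoint, start Z0 = Sat(A[p U r]) = {t0, t2, t4, t5, t6}, add states in Sat(p ∧ ¬r) with every successor in Z. Already a fixed point.
Sat(A[(p ∧ ¬r) U A[p U r]]) = {t0, t2, t4, t5, t6}
A[r U A[(p ∧ ¬r) U A[p U r]]]: least fixpoint, start Z0 = Sat(A[(p ∧ ¬r) U A[p U r]]) = {t0, t2, t4, t5, t6}, add states in Sat(r) with every successor in Z. Already a fixed point.
Sat(A[r U A[(p ∧ ¬r) U A[p U r]]]) = {t0, t2, t4, t5, t6}
|Sat(A[r U A[(p ∧ ¬r) U A[p U r]]])| = |{t0, t2, t4, t5, t6}| = 5.

5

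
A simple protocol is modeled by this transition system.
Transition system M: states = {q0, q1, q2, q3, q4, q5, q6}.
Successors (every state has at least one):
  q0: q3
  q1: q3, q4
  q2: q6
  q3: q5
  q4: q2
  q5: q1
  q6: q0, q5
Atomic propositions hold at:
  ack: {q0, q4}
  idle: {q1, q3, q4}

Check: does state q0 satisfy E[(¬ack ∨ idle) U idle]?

Sat(¬ack) = {q1, q2, q3, q5, q6}
Sat(¬ack ∨ idle) = {q1, q2, q3, q4, q5, q6}
E[(¬ack ∨ idle) U idle]: least fixpoint, start Z0 = Sat(idle) = {q1, q3, q4}, add states in Sat(¬ack ∨ idle) with some successor in Z. Z1 = {q1, q3, q4, q5}; Z2 = {q1, q3, q4, q5, q6}; Z3 = {q1, q2, q3, q4, q5, q6}; fixed.
Sat(E[(¬ack ∨ idle) U idle]) = {q1, q2, q3, q4, q5, q6}
q0 ∉ Sat(E[(¬ack ∨ idle) U idle]) = {q1, q2, q3, q4, q5, q6}, so the formula does not hold at q0.

No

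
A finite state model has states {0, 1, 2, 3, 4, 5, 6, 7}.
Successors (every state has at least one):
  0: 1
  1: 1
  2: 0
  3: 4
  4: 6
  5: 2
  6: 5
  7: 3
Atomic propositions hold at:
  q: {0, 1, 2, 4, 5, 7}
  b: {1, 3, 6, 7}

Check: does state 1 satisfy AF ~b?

Sat(~b) = {0, 2, 4, 5}
AF ~b: least fixpoint, start Z0 = {0, 2, 4, 5}, add states with every successor in Z. Z1 = {0, 2, 3, 4, 5, 6}; Z2 = {0, 2, 3, 4, 5, 6, 7}; fixed.
Sat(AF ~b) = {0, 2, 3, 4, 5, 6, 7}
1 ∉ Sat(AF ~b) = {0, 2, 3, 4, 5, 6, 7}, so the formula does not hold at 1.

No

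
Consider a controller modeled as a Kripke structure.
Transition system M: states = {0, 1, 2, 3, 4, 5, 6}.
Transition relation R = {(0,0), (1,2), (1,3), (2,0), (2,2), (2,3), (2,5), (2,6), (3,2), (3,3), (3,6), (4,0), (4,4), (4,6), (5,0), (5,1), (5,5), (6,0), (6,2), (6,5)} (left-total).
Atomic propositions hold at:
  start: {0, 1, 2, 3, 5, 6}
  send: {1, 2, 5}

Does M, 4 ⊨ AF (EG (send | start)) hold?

No

Sat(send | start) = {0, 1, 2, 3, 5, 6}
EG (send | start): greatest fixpoint, start Z0 = {0, 1, 2, 3, 5, 6}, keep only states in Sat with some successor in Z. Already a fixed point.
Sat(EG (send | start)) = {0, 1, 2, 3, 5, 6}
AF (EG (send | start)): least fixpoint, start Z0 = {0, 1, 2, 3, 5, 6}, add states with every successor in Z. Already a fixed point.
Sat(AF (EG (send | start))) = {0, 1, 2, 3, 5, 6}
4 ∉ Sat(AF (EG (send | start))) = {0, 1, 2, 3, 5, 6}, so the formula does not hold at 4.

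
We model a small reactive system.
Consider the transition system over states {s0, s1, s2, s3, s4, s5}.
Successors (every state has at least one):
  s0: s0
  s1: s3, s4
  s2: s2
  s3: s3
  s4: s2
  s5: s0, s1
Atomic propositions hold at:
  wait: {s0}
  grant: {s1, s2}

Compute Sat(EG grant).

EG grant: greatest fixpoint, start Z0 = {s1, s2}, keep only states in Sat with some successor in Z. Z1 = {s2}; fixed.
Sat(EG grant) = {s2}

{s2}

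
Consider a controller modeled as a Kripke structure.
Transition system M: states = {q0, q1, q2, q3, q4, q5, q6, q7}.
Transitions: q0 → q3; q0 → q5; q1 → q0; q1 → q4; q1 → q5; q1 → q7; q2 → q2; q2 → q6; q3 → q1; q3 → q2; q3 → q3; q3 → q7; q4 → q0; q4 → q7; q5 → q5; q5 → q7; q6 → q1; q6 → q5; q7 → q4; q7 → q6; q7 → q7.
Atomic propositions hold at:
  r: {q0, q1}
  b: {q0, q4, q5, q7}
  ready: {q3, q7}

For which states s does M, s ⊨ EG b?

{q0, q4, q5, q7}

EG b: greatest fixpoint, start Z0 = {q0, q4, q5, q7}, keep only states in Sat with some successor in Z. Already a fixed point.
Sat(EG b) = {q0, q4, q5, q7}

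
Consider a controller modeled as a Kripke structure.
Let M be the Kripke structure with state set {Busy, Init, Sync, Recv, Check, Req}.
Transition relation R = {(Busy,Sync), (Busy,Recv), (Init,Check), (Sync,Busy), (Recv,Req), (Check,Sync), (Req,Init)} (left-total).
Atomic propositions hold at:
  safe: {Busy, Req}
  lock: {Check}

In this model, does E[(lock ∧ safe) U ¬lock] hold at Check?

Sat(lock ∧ safe) = ∅
Sat(¬lock) = {Busy, Init, Sync, Recv, Req}
E[(lock ∧ safe) U ¬lock]: least fixpoint, start Z0 = Sat(¬lock) = {Busy, Init, Sync, Recv, Req}, add states in Sat(lock ∧ safe) with some successor in Z. Already a fixed point.
Sat(E[(lock ∧ safe) U ¬lock]) = {Busy, Init, Sync, Recv, Req}
Check ∉ Sat(E[(lock ∧ safe) U ¬lock]) = {Busy, Init, Sync, Recv, Req}, so the formula does not hold at Check.

No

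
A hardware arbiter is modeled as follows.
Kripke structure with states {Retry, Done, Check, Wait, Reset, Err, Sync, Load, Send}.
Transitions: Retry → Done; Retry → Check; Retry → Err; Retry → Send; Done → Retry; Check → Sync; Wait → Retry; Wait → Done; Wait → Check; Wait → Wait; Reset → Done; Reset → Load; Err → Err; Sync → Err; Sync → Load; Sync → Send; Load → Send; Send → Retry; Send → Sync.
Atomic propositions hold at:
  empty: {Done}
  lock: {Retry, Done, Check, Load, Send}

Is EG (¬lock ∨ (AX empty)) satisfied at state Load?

No

Sat(¬lock) = {Wait, Reset, Err, Sync}
Sat(AX empty) = {s : every successor in {Done}} = ∅
Sat(¬lock ∨ (AX empty)) = {Wait, Reset, Err, Sync}
EG (¬lock ∨ (AX empty)): greatest fixpoint, start Z0 = {Wait, Reset, Err, Sync}, keep only states in Sat with some successor in Z. Z1 = {Wait, Err, Sync}; fixed.
Sat(EG (¬lock ∨ (AX empty))) = {Wait, Err, Sync}
Load ∉ Sat(EG (¬lock ∨ (AX empty))) = {Wait, Err, Sync}, so the formula does not hold at Load.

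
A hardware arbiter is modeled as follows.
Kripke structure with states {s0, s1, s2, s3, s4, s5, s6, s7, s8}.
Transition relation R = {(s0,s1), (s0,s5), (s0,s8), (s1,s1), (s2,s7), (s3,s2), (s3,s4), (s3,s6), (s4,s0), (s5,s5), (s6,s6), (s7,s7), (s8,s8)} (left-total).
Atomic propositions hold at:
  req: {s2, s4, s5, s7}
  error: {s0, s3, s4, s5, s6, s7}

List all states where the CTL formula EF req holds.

{s0, s2, s3, s4, s5, s7}

EF req: least fixpoint, start Z0 = {s2, s4, s5, s7}, add states with some successor in Z. Z1 = {s0, s2, s3, s4, s5, s7}; fixed.
Sat(EF req) = {s0, s2, s3, s4, s5, s7}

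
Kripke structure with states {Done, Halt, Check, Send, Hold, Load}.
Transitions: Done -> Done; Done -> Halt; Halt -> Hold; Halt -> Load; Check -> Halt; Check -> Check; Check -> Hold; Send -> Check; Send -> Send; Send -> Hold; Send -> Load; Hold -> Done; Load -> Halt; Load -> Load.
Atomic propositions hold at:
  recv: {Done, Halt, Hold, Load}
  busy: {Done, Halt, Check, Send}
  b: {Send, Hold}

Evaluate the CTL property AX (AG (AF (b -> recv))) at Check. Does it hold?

Yes

Sat(b -> recv) = {Done, Halt, Check, Hold, Load}
AF (b -> recv): least fixpoint, start Z0 = {Done, Halt, Check, Hold, Load}, add states with every successor in Z. Already a fixed point.
Sat(AF (b -> recv)) = {Done, Halt, Check, Hold, Load}
AG (AF (b -> recv)): greatest fixpoint, start Z0 = {Done, Halt, Check, Hold, Load}, keep only states in Sat with every successor in Z. Already a fixed point.
Sat(AG (AF (b -> recv))) = {Done, Halt, Check, Hold, Load}
Sat(AX (AG (AF (b -> recv)))) = {s : every successor in {Done, Halt, Check, Hold, Load}} = {Done, Halt, Check, Hold, Load}
Check ∈ Sat(AX (AG (AF (b -> recv)))) = {Done, Halt, Check, Hold, Load}, so the formula holds at Check.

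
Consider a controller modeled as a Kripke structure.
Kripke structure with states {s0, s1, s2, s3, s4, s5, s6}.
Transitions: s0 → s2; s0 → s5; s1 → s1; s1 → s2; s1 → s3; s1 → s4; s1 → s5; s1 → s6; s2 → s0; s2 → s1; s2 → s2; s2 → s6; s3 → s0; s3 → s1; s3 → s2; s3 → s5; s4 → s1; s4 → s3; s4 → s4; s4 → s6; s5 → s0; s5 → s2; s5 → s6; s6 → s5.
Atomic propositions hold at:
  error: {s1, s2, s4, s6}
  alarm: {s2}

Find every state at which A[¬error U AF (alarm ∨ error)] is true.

Sat(¬error) = {s0, s3, s5}
Sat(alarm ∨ error) = {s1, s2, s4, s6}
AF (alarm ∨ error): least fixpoint, start Z0 = {s1, s2, s4, s6}, add states with every successor in Z. Already a fixed point.
Sat(AF (alarm ∨ error)) = {s1, s2, s4, s6}
A[¬error U AF (alarm ∨ error)]: least fixpoint, start Z0 = Sat(AF (alarm ∨ error)) = {s1, s2, s4, s6}, add states in Sat(¬error) with every successor in Z. Already a fixed point.
Sat(A[¬error U AF (alarm ∨ error)]) = {s1, s2, s4, s6}

{s1, s2, s4, s6}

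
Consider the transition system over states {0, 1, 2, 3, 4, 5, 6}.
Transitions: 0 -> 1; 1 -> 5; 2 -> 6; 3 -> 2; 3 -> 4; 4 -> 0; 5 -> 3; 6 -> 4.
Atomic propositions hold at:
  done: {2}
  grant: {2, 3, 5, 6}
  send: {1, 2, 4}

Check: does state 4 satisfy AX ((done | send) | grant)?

No

Sat(done | send) = {1, 2, 4}
Sat((done | send) | grant) = {1, 2, 3, 4, 5, 6}
Sat(AX ((done | send) | grant)) = {s : every successor in {1, 2, 3, 4, 5, 6}} = {0, 1, 2, 3, 5, 6}
4 ∉ Sat(AX ((done | send) | grant)) = {0, 1, 2, 3, 5, 6}, so the formula does not hold at 4.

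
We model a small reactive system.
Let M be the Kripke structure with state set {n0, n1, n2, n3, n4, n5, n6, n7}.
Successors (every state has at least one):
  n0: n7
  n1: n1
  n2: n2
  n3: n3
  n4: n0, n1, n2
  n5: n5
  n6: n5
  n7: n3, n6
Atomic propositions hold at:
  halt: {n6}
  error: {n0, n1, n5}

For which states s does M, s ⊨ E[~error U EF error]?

{n0, n1, n4, n5, n6, n7}

Sat(~error) = {n2, n3, n4, n6, n7}
EF error: least fixpoint, start Z0 = {n0, n1, n5}, add states with some successor in Z. Z1 = {n0, n1, n4, n5, n6}; Z2 = {n0, n1, n4, n5, n6, n7}; fixed.
Sat(EF error) = {n0, n1, n4, n5, n6, n7}
E[~error U EF error]: least fixpoint, start Z0 = Sat(EF error) = {n0, n1, n4, n5, n6, n7}, add states in Sat(~error) with some successor in Z. Already a fixed point.
Sat(E[~error U EF error]) = {n0, n1, n4, n5, n6, n7}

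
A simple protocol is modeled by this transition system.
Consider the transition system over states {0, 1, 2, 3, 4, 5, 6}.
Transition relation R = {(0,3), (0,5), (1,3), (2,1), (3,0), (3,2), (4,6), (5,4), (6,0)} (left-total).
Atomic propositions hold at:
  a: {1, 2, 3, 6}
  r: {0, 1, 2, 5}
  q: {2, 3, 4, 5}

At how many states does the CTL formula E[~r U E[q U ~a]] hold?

5

Sat(~r) = {3, 4, 6}
Sat(~a) = {0, 4, 5}
E[q U ~a]: least fixpoint, start Z0 = Sat(~a) = {0, 4, 5}, add states in Sat(q) with some successor in Z. Z1 = {0, 3, 4, 5}; fixed.
Sat(E[q U ~a]) = {0, 3, 4, 5}
E[~r U E[q U ~a]]: least fixpoint, start Z0 = Sat(E[q U ~a]) = {0, 3, 4, 5}, add states in Sat(~r) with some successor in Z. Z1 = {0, 3, 4, 5, 6}; fixed.
Sat(E[~r U E[q U ~a]]) = {0, 3, 4, 5, 6}
|Sat(E[~r U E[q U ~a]])| = |{0, 3, 4, 5, 6}| = 5.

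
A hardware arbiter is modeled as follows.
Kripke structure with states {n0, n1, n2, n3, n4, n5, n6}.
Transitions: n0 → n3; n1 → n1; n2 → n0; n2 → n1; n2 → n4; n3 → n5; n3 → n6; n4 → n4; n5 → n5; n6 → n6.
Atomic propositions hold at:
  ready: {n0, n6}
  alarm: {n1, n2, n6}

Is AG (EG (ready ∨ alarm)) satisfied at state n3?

No

Sat(ready ∨ alarm) = {n0, n1, n2, n6}
EG (ready ∨ alarm): greatest fixpoint, start Z0 = {n0, n1, n2, n6}, keep only states in Sat with some successor in Z. Z1 = {n1, n2, n6}; fixed.
Sat(EG (ready ∨ alarm)) = {n1, n2, n6}
AG (EG (ready ∨ alarm)): greatest fixpoint, start Z0 = {n1, n2, n6}, keep only states in Sat with every successor in Z. Z1 = {n1, n6}; fixed.
Sat(AG (EG (ready ∨ alarm))) = {n1, n6}
n3 ∉ Sat(AG (EG (ready ∨ alarm))) = {n1, n6}, so the formula does not hold at n3.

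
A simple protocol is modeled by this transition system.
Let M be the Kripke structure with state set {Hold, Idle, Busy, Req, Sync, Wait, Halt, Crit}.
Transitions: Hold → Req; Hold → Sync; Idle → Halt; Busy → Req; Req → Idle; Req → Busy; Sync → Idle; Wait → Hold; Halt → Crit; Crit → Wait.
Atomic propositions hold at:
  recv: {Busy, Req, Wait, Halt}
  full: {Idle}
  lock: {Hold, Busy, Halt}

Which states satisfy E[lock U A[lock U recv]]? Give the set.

{Hold, Busy, Req, Wait, Halt}

A[lock U recv]: least fixpoint, start Z0 = Sat(recv) = {Busy, Req, Wait, Halt}, add states in Sat(lock) with every successor in Z. Already a fixed point.
Sat(A[lock U recv]) = {Busy, Req, Wait, Halt}
E[lock U A[lock U recv]]: least fixpoint, start Z0 = Sat(A[lock U recv]) = {Busy, Req, Wait, Halt}, add states in Sat(lock) with some successor in Z. Z1 = {Hold, Busy, Req, Wait, Halt}; fixed.
Sat(E[lock U A[lock U recv]]) = {Hold, Busy, Req, Wait, Halt}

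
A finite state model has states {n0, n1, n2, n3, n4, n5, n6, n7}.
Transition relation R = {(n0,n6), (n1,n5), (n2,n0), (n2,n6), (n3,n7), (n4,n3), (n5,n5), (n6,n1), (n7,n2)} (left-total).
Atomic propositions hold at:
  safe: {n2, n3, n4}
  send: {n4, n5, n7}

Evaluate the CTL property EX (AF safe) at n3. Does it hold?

Yes

AF safe: least fixpoint, start Z0 = {n2, n3, n4}, add states with every successor in Z. Z1 = {n2, n3, n4, n7}; fixed.
Sat(AF safe) = {n2, n3, n4, n7}
Sat(EX (AF safe)) = {s : some successor in {n2, n3, n4, n7}} = {n3, n4, n7}
n3 ∈ Sat(EX (AF safe)) = {n3, n4, n7}, so the formula holds at n3.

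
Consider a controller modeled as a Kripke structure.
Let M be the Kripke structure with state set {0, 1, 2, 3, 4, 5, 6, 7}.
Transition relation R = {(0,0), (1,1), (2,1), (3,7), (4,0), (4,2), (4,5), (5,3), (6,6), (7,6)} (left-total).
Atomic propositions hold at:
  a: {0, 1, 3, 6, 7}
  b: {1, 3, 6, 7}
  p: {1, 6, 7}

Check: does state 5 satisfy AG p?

No

AG p: greatest fixpoint, start Z0 = {1, 6, 7}, keep only states in Sat with every successor in Z. Already a fixed point.
Sat(AG p) = {1, 6, 7}
5 ∉ Sat(AG p) = {1, 6, 7}, so the formula does not hold at 5.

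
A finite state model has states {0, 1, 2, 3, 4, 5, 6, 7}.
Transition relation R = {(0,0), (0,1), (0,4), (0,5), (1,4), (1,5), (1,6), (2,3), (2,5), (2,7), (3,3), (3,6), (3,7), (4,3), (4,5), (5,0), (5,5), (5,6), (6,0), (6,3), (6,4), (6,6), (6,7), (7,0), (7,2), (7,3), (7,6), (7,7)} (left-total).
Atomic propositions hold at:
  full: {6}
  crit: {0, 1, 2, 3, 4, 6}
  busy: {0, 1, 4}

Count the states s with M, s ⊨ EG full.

EG full: greatest fixpoint, start Z0 = {6}, keep only states in Sat with some successor in Z. Already a fixed point.
Sat(EG full) = {6}
|Sat(EG full)| = |{6}| = 1.

1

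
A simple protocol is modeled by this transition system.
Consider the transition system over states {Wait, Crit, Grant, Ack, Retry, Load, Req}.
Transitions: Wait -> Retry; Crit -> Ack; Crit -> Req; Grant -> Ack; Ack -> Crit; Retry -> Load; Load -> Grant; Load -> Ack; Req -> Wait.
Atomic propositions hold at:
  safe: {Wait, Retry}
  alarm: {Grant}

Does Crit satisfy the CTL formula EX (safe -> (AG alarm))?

Yes

AG alarm: greatest fixpoint, start Z0 = {Grant}, keep only states in Sat with every successor in Z. Z1 = ∅; fixed.
Sat(AG alarm) = ∅
Sat(safe -> (AG alarm)) = {Crit, Grant, Ack, Load, Req}
Sat(EX (safe -> (AG alarm))) = {s : some successor in {Crit, Grant, Ack, Load, Req}} = {Crit, Grant, Ack, Retry, Load}
Crit ∈ Sat(EX (safe -> (AG alarm))) = {Crit, Grant, Ack, Retry, Load}, so the formula holds at Crit.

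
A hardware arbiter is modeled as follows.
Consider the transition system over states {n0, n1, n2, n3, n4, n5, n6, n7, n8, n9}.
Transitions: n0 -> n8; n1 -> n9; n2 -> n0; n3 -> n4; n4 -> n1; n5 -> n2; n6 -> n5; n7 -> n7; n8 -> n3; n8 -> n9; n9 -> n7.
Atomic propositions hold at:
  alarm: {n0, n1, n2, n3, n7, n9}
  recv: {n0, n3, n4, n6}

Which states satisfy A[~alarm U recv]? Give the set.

Sat(~alarm) = {n4, n5, n6, n8}
A[~alarm U recv]: least fixpoint, start Z0 = Sat(recv) = {n0, n3, n4, n6}, add states in Sat(~alarm) with every successor in Z. Already a fixed point.
Sat(A[~alarm U recv]) = {n0, n3, n4, n6}

{n0, n3, n4, n6}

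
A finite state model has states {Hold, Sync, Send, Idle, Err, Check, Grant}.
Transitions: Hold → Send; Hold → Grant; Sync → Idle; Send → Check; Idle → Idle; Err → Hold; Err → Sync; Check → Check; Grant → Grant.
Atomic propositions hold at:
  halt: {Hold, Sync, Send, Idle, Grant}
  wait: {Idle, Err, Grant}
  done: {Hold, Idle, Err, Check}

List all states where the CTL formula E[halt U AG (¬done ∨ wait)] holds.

{Hold, Sync, Idle, Grant}

Sat(¬done) = {Sync, Send, Grant}
Sat(¬done ∨ wait) = {Sync, Send, Idle, Err, Grant}
AG (¬done ∨ wait): greatest fixpoint, start Z0 = {Sync, Send, Idle, Err, Grant}, keep only states in Sat with every successor in Z. Z1 = {Sync, Idle, Grant}; fixed.
Sat(AG (¬done ∨ wait)) = {Sync, Idle, Grant}
E[halt U AG (¬done ∨ wait)]: least fixpoint, start Z0 = Sat(AG (¬done ∨ wait)) = {Sync, Idle, Grant}, add states in Sat(halt) with some successor in Z. Z1 = {Hold, Sync, Idle, Grant}; fixed.
Sat(E[halt U AG (¬done ∨ wait)]) = {Hold, Sync, Idle, Grant}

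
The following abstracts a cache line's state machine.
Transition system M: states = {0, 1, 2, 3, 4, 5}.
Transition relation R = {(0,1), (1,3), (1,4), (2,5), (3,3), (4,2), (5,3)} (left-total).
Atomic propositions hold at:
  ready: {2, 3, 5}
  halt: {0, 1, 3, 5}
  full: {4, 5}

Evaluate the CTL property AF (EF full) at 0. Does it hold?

EF full: least fixpoint, start Z0 = {4, 5}, add states with some successor in Z. Z1 = {1, 2, 4, 5}; Z2 = {0, 1, 2, 4, 5}; fixed.
Sat(EF full) = {0, 1, 2, 4, 5}
AF (EF full): least fixpoint, start Z0 = {0, 1, 2, 4, 5}, add states with every successor in Z. Already a fixed point.
Sat(AF (EF full)) = {0, 1, 2, 4, 5}
0 ∈ Sat(AF (EF full)) = {0, 1, 2, 4, 5}, so the formula holds at 0.

Yes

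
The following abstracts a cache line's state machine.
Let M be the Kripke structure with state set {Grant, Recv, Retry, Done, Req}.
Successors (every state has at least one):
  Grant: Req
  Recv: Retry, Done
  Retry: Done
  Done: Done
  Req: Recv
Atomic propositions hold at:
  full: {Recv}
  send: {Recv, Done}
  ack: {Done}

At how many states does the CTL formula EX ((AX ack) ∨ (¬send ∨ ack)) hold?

4

Sat(AX ack) = {s : every successor in {Done}} = {Retry, Done}
Sat(¬send) = {Grant, Retry, Req}
Sat(¬send ∨ ack) = {Grant, Retry, Done, Req}
Sat((AX ack) ∨ (¬send ∨ ack)) = {Grant, Retry, Done, Req}
Sat(EX ((AX ack) ∨ (¬send ∨ ack))) = {s : some successor in {Grant, Retry, Done, Req}} = {Grant, Recv, Retry, Done}
|Sat(EX ((AX ack) ∨ (¬send ∨ ack)))| = |{Grant, Recv, Retry, Done}| = 4.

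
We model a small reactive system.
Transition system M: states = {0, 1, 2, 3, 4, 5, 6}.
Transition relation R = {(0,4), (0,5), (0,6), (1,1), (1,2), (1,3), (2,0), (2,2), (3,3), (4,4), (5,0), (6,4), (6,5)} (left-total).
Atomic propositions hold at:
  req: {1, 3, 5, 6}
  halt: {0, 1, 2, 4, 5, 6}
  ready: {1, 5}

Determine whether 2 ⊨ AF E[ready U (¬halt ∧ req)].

Sat(¬halt) = {3}
Sat(¬halt ∧ req) = {3}
E[ready U (¬halt ∧ req)]: least fixpoint, start Z0 = Sat((¬halt ∧ req)) = {3}, add states in Sat(ready) with some successor in Z. Z1 = {1, 3}; fixed.
Sat(E[ready U (¬halt ∧ req)]) = {1, 3}
AF E[ready U (¬halt ∧ req)]: least fixpoint, start Z0 = {1, 3}, add states with every successor in Z. Already a fixed point.
Sat(AF E[ready U (¬halt ∧ req)]) = {1, 3}
2 ∉ Sat(AF E[ready U (¬halt ∧ req)]) = {1, 3}, so the formula does not hold at 2.

No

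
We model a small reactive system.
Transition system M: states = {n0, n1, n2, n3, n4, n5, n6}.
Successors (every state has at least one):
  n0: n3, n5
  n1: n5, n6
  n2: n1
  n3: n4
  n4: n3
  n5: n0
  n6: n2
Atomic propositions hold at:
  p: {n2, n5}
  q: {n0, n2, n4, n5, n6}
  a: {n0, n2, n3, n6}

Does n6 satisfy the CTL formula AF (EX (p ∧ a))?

Yes

Sat(p ∧ a) = {n2}
Sat(EX (p ∧ a)) = {s : some successor in {n2}} = {n6}
AF (EX (p ∧ a)): least fixpoint, start Z0 = {n6}, add states with every successor in Z. Already a fixed point.
Sat(AF (EX (p ∧ a))) = {n6}
n6 ∈ Sat(AF (EX (p ∧ a))) = {n6}, so the formula holds at n6.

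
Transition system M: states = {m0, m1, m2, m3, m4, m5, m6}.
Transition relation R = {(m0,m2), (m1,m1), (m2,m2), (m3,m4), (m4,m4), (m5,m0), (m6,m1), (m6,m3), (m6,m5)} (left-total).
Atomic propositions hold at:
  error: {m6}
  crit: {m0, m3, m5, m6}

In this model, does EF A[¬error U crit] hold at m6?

Sat(¬error) = {m0, m1, m2, m3, m4, m5}
A[¬error U crit]: least fixpoint, start Z0 = Sat(crit) = {m0, m3, m5, m6}, add states in Sat(¬error) with every successor in Z. Already a fixed point.
Sat(A[¬error U crit]) = {m0, m3, m5, m6}
EF A[¬error U crit]: least fixpoint, start Z0 = {m0, m3, m5, m6}, add states with some successor in Z. Already a fixed point.
Sat(EF A[¬error U crit]) = {m0, m3, m5, m6}
m6 ∈ Sat(EF A[¬error U crit]) = {m0, m3, m5, m6}, so the formula holds at m6.

Yes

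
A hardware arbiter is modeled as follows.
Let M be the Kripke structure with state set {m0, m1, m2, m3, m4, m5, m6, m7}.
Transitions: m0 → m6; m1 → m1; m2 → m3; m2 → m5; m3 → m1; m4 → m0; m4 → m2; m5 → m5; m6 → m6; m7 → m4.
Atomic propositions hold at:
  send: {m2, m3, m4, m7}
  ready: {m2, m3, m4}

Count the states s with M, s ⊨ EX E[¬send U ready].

Sat(¬send) = {m0, m1, m5, m6}
E[¬send U ready]: least fixpoint, start Z0 = Sat(ready) = {m2, m3, m4}, add states in Sat(¬send) with some successor in Z. Already a fixed point.
Sat(E[¬send U ready]) = {m2, m3, m4}
Sat(EX E[¬send U ready]) = {s : some successor in {m2, m3, m4}} = {m2, m4, m7}
|Sat(EX E[¬send U ready])| = |{m2, m4, m7}| = 3.

3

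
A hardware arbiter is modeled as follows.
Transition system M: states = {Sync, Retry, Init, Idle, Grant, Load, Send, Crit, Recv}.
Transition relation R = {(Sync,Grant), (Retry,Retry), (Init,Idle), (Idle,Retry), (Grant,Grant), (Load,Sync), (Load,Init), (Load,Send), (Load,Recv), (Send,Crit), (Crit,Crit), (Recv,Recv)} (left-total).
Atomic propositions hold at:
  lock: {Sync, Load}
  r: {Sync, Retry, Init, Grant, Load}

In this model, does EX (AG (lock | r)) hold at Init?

No

Sat(lock | r) = {Sync, Retry, Init, Grant, Load}
AG (lock | r): greatest fixpoint, start Z0 = {Sync, Retry, Init, Grant, Load}, keep only states in Sat with every successor in Z. Z1 = {Sync, Retry, Grant}; fixed.
Sat(AG (lock | r)) = {Sync, Retry, Grant}
Sat(EX (AG (lock | r))) = {s : some successor in {Sync, Retry, Grant}} = {Sync, Retry, Idle, Grant, Load}
Init ∉ Sat(EX (AG (lock | r))) = {Sync, Retry, Idle, Grant, Load}, so the formula does not hold at Init.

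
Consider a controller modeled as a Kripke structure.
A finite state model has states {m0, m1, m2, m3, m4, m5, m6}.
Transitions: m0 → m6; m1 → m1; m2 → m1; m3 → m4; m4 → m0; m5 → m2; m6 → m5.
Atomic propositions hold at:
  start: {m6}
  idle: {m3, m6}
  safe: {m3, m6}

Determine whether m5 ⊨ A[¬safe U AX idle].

Sat(¬safe) = {m0, m1, m2, m4, m5}
Sat(AX idle) = {s : every successor in {m3, m6}} = {m0}
A[¬safe U AX idle]: least fixpoint, start Z0 = Sat(AX idle) = {m0}, add states in Sat(¬safe) with every successor in Z. Z1 = {m0, m4}; fixed.
Sat(A[¬safe U AX idle]) = {m0, m4}
m5 ∉ Sat(A[¬safe U AX idle]) = {m0, m4}, so the formula does not hold at m5.

No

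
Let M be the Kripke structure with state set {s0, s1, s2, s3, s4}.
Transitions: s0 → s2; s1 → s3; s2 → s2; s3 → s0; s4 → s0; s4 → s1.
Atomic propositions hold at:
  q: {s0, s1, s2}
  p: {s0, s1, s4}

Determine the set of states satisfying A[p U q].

{s0, s1, s2, s4}

A[p U q]: least fixpoint, start Z0 = Sat(q) = {s0, s1, s2}, add states in Sat(p) with every successor in Z. Z1 = {s0, s1, s2, s4}; fixed.
Sat(A[p U q]) = {s0, s1, s2, s4}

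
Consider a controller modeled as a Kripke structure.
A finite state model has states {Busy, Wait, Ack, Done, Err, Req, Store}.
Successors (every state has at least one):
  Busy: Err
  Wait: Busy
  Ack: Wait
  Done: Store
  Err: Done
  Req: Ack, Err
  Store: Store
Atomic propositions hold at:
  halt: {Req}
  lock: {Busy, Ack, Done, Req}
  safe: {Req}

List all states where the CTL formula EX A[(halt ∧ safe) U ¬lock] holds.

{Busy, Ack, Done, Req, Store}

Sat(halt ∧ safe) = {Req}
Sat(¬lock) = {Wait, Err, Store}
A[(halt ∧ safe) U ¬lock]: least fixpoint, start Z0 = Sat(¬lock) = {Wait, Err, Store}, add states in Sat(halt ∧ safe) with every successor in Z. Already a fixed point.
Sat(A[(halt ∧ safe) U ¬lock]) = {Wait, Err, Store}
Sat(EX A[(halt ∧ safe) U ¬lock]) = {s : some successor in {Wait, Err, Store}} = {Busy, Ack, Done, Req, Store}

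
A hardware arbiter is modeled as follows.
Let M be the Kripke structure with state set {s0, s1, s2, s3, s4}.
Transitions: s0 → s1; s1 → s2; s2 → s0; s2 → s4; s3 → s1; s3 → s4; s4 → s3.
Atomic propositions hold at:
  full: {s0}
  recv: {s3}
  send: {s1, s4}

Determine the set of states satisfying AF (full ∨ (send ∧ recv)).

{s0}

Sat(send ∧ recv) = ∅
Sat(full ∨ (send ∧ recv)) = {s0}
AF (full ∨ (send ∧ recv)): least fixpoint, start Z0 = {s0}, add states with every successor in Z. Already a fixed point.
Sat(AF (full ∨ (send ∧ recv))) = {s0}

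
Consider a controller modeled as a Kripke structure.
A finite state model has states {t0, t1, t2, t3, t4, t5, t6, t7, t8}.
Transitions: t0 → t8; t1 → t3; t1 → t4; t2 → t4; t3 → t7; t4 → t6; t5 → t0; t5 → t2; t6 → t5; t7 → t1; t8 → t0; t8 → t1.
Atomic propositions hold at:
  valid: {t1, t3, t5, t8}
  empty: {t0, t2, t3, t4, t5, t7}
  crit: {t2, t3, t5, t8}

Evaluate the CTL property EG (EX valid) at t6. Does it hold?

No

Sat(EX valid) = {s : some successor in {t1, t3, t5, t8}} = {t0, t1, t6, t7, t8}
EG (EX valid): greatest fixpoint, start Z0 = {t0, t1, t6, t7, t8}, keep only states in Sat with some successor in Z. Z1 = {t0, t7, t8}; Z2 = {t0, t8}; fixed.
Sat(EG (EX valid)) = {t0, t8}
t6 ∉ Sat(EG (EX valid)) = {t0, t8}, so the formula does not hold at t6.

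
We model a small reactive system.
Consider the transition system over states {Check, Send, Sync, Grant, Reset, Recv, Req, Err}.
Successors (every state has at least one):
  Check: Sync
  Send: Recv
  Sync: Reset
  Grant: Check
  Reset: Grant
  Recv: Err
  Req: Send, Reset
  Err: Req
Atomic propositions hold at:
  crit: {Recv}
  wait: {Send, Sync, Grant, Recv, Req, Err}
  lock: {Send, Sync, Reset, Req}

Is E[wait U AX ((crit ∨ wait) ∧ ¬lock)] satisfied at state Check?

Sat(crit ∨ wait) = {Send, Sync, Grant, Recv, Req, Err}
Sat(¬lock) = {Check, Grant, Recv, Err}
Sat((crit ∨ wait) ∧ ¬lock) = {Grant, Recv, Err}
Sat(AX ((crit ∨ wait) ∧ ¬lock)) = {s : every successor in {Grant, Recv, Err}} = {Send, Reset, Recv}
E[wait U AX ((crit ∨ wait) ∧ ¬lock)]: least fixpoint, start Z0 = Sat(AX ((crit ∨ wait) ∧ ¬lock)) = {Send, Reset, Recv}, add states in Sat(wait) with some successor in Z. Z1 = {Send, Sync, Reset, Recv, Req}; Z2 = {Send, Sync, Reset, Recv, Req, Err}; fixed.
Sat(E[wait U AX ((crit ∨ wait) ∧ ¬lock)]) = {Send, Sync, Reset, Recv, Req, Err}
Check ∉ Sat(E[wait U AX ((crit ∨ wait) ∧ ¬lock)]) = {Send, Sync, Reset, Recv, Req, Err}, so the formula does not hold at Check.

No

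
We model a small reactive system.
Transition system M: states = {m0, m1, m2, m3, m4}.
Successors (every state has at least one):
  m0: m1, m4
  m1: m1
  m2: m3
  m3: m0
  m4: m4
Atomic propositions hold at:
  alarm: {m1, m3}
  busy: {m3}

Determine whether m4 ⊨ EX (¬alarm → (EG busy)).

Sat(¬alarm) = {m0, m2, m4}
EG busy: greatest fixpoint, start Z0 = {m3}, keep only states in Sat with some successor in Z. Z1 = ∅; fixed.
Sat(EG busy) = ∅
Sat(¬alarm → (EG busy)) = {m1, m3}
Sat(EX (¬alarm → (EG busy))) = {s : some successor in {m1, m3}} = {m0, m1, m2}
m4 ∉ Sat(EX (¬alarm → (EG busy))) = {m0, m1, m2}, so the formula does not hold at m4.

No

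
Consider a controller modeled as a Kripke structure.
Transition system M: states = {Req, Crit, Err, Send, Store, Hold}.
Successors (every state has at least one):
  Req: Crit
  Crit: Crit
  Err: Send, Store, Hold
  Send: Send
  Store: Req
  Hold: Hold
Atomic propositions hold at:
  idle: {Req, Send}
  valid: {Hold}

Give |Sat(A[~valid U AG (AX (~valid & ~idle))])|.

Sat(~valid) = {Req, Crit, Err, Send, Store}
Sat(~idle) = {Crit, Err, Store, Hold}
Sat(~valid & ~idle) = {Crit, Err, Store}
Sat(AX (~valid & ~idle)) = {s : every successor in {Crit, Err, Store}} = {Req, Crit}
AG (AX (~valid & ~idle)): greatest fixpoint, start Z0 = {Req, Crit}, keep only states in Sat with every successor in Z. Already a fixed point.
Sat(AG (AX (~valid & ~idle))) = {Req, Crit}
A[~valid U AG (AX (~valid & ~idle))]: least fixpoint, start Z0 = Sat(AG (AX (~valid & ~idle))) = {Req, Crit}, add states in Sat(~valid) with every successor in Z. Z1 = {Req, Crit, Store}; fixed.
Sat(A[~valid U AG (AX (~valid & ~idle))]) = {Req, Crit, Store}
|Sat(A[~valid U AG (AX (~valid & ~idle))])| = |{Req, Crit, Store}| = 3.

3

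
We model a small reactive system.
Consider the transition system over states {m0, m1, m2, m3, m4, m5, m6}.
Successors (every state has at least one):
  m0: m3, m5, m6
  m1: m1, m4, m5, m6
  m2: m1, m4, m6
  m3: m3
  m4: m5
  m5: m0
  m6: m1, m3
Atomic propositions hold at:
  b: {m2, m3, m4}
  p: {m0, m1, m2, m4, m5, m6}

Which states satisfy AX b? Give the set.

Sat(AX b) = {s : every successor in {m2, m3, m4}} = {m3}

{m3}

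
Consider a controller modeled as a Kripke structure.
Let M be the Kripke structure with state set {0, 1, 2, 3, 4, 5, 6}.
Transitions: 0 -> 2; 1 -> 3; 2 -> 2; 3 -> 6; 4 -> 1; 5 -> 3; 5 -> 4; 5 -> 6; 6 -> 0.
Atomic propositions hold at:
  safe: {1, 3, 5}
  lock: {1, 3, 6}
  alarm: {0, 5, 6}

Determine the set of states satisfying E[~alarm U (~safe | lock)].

{0, 1, 2, 3, 4, 6}

Sat(~alarm) = {1, 2, 3, 4}
Sat(~safe) = {0, 2, 4, 6}
Sat(~safe | lock) = {0, 1, 2, 3, 4, 6}
E[~alarm U (~safe | lock)]: least fixpoint, start Z0 = Sat((~safe | lock)) = {0, 1, 2, 3, 4, 6}, add states in Sat(~alarm) with some successor in Z. Already a fixed point.
Sat(E[~alarm U (~safe | lock)]) = {0, 1, 2, 3, 4, 6}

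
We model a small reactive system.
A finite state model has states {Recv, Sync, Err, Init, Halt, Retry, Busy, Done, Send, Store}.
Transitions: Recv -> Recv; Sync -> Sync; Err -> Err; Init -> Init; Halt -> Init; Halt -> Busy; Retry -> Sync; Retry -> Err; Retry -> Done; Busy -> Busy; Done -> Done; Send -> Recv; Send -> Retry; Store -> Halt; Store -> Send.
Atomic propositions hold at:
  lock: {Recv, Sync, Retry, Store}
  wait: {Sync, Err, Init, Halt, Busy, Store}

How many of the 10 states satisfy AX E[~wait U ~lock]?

6

Sat(~wait) = {Recv, Retry, Done, Send}
Sat(~lock) = {Err, Init, Halt, Busy, Done, Send}
E[~wait U ~lock]: least fixpoint, start Z0 = Sat(~lock) = {Err, Init, Halt, Busy, Done, Send}, add states in Sat(~wait) with some successor in Z. Z1 = {Err, Init, Halt, Retry, Busy, Done, Send}; fixed.
Sat(E[~wait U ~lock]) = {Err, Init, Halt, Retry, Busy, Done, Send}
Sat(AX E[~wait U ~lock]) = {s : every successor in {Err, Init, Halt, Retry, Busy, Done, Send}} = {Err, Init, Halt, Busy, Done, Store}
|Sat(AX E[~wait U ~lock])| = |{Err, Init, Halt, Busy, Done, Store}| = 6.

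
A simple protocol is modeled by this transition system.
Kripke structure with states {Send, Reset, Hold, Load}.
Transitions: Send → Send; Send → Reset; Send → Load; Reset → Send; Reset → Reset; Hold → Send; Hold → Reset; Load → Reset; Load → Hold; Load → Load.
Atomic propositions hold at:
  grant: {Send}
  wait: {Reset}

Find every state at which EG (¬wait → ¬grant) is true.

Sat(¬wait) = {Send, Hold, Load}
Sat(¬grant) = {Reset, Hold, Load}
Sat(¬wait → ¬grant) = {Reset, Hold, Load}
EG (¬wait → ¬grant): greatest fixpoint, start Z0 = {Reset, Hold, Load}, keep only states in Sat with some successor in Z. Already a fixed point.
Sat(EG (¬wait → ¬grant)) = {Reset, Hold, Load}

{Reset, Hold, Load}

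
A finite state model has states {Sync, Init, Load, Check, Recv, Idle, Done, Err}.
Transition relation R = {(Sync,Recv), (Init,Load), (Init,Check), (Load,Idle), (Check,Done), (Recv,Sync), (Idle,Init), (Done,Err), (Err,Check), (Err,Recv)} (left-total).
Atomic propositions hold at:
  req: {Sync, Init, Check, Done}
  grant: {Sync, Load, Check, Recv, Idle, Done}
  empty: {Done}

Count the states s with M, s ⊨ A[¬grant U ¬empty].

7

Sat(¬grant) = {Init, Err}
Sat(¬empty) = {Sync, Init, Load, Check, Recv, Idle, Err}
A[¬grant U ¬empty]: least fixpoint, start Z0 = Sat(¬empty) = {Sync, Init, Load, Check, Recv, Idle, Err}, add states in Sat(¬grant) with every successor in Z. Already a fixed point.
Sat(A[¬grant U ¬empty]) = {Sync, Init, Load, Check, Recv, Idle, Err}
|Sat(A[¬grant U ¬empty])| = |{Sync, Init, Load, Check, Recv, Idle, Err}| = 7.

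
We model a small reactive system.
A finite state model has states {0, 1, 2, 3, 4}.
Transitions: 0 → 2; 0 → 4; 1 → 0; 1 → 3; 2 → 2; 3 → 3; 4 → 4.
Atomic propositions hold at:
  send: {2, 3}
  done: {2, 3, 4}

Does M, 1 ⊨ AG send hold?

AG send: greatest fixpoint, start Z0 = {2, 3}, keep only states in Sat with every successor in Z. Already a fixed point.
Sat(AG send) = {2, 3}
1 ∉ Sat(AG send) = {2, 3}, so the formula does not hold at 1.

No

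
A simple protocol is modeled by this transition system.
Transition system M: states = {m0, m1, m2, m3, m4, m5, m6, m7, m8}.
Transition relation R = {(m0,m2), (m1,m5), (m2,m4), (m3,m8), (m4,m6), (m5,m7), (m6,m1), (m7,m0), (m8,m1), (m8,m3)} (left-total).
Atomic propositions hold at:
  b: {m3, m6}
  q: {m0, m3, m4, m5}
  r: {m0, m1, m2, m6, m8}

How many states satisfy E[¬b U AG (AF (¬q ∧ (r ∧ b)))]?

8

Sat(¬b) = {m0, m1, m2, m4, m5, m7, m8}
Sat(¬q) = {m1, m2, m6, m7, m8}
Sat(r ∧ b) = {m6}
Sat(¬q ∧ (r ∧ b)) = {m6}
AF (¬q ∧ (r ∧ b)): least fixpoint, start Z0 = {m6}, add states with every successor in Z. Z1 = {m4, m6}; Z2 = {m2, m4, m6}; Z3 = {m0, m2, m4, m6}; Z4 = {m0, m2, m4, m6, m7}; Z5 = {m0, m2, m4, m5, m6, m7}; Z6 = {m0, m1, m2, m4, m5, m6, m7}; fixed.
Sat(AF (¬q ∧ (r ∧ b))) = {m0, m1, m2, m4, m5, m6, m7}
AG (AF (¬q ∧ (r ∧ b))): greatest fixpoint, start Z0 = {m0, m1, m2, m4, m5, m6, m7}, keep only states in Sat with every successor in Z. Already a fixed point.
Sat(AG (AF (¬q ∧ (r ∧ b)))) = {m0, m1, m2, m4, m5, m6, m7}
E[¬b U AG (AF (¬q ∧ (r ∧ b)))]: least fixpoint, start Z0 = Sat(AG (AF (¬q ∧ (r ∧ b)))) = {m0, m1, m2, m4, m5, m6, m7}, add states in Sat(¬b) with some successor in Z. Z1 = {m0, m1, m2, m4, m5, m6, m7, m8}; fixed.
Sat(E[¬b U AG (AF (¬q ∧ (r ∧ b)))]) = {m0, m1, m2, m4, m5, m6, m7, m8}
|Sat(E[¬b U AG (AF (¬q ∧ (r ∧ b)))])| = |{m0, m1, m2, m4, m5, m6, m7, m8}| = 8.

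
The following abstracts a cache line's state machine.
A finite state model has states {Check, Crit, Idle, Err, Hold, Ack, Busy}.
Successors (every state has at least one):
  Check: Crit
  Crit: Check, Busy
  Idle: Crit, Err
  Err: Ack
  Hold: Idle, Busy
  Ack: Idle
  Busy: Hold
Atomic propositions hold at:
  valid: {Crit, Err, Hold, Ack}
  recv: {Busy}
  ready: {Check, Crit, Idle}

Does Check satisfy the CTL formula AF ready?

AF ready: least fixpoint, start Z0 = {Check, Crit, Idle}, add states with every successor in Z. Z1 = {Check, Crit, Idle, Ack}; Z2 = {Check, Crit, Idle, Err, Ack}; fixed.
Sat(AF ready) = {Check, Crit, Idle, Err, Ack}
Check ∈ Sat(AF ready) = {Check, Crit, Idle, Err, Ack}, so the formula holds at Check.

Yes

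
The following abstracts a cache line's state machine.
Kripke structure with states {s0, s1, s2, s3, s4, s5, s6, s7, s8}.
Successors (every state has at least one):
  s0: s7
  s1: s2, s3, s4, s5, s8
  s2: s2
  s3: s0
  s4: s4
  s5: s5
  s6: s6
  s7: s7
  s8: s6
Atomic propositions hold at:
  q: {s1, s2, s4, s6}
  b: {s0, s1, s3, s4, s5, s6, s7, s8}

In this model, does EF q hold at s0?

EF q: least fixpoint, start Z0 = {s1, s2, s4, s6}, add states with some successor in Z. Z1 = {s1, s2, s4, s6, s8}; fixed.
Sat(EF q) = {s1, s2, s4, s6, s8}
s0 ∉ Sat(EF q) = {s1, s2, s4, s6, s8}, so the formula does not hold at s0.

No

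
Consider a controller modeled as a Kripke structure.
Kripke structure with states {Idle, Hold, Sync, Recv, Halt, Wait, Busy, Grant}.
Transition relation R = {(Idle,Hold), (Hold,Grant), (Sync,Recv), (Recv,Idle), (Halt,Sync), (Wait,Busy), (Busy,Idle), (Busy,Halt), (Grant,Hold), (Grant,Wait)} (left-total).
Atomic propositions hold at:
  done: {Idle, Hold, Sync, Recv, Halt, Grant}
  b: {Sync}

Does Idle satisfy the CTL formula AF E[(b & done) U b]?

Sat(b & done) = {Sync}
E[(b & done) U b]: least fixpoint, start Z0 = Sat(b) = {Sync}, add states in Sat(b & done) with some successor in Z. Already a fixed point.
Sat(E[(b & done) U b]) = {Sync}
AF E[(b & done) U b]: least fixpoint, start Z0 = {Sync}, add states with every successor in Z. Z1 = {Sync, Halt}; fixed.
Sat(AF E[(b & done) U b]) = {Sync, Halt}
Idle ∉ Sat(AF E[(b & done) U b]) = {Sync, Halt}, so the formula does not hold at Idle.

No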